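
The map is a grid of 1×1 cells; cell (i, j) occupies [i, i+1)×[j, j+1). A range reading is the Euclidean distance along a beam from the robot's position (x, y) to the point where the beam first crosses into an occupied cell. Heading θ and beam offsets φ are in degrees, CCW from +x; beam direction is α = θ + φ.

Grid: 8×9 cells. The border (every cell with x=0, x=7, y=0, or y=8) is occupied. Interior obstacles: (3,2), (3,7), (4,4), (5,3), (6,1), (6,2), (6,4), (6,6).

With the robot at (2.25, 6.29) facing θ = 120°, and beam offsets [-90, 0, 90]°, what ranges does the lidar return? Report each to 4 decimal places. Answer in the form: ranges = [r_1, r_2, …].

beam 1: φ=-90°, α=30°
  direction (0.8660, 0.5000); cell (2,6); t to first gridline: x 0.8660, y 1.4200 (then +1.1547 / +2.0000)
    (3,6) via x @ 0.8660
    (3,7) via y @ 1.4200  # hit
  → r_1 = 1.4200
beam 2: φ=0°, α=120°
  direction (-0.5000, 0.8660); cell (2,6); t to first gridline: x 0.5000, y 0.8198 (then +2.0000 / +1.1547)
    (1,6) via x @ 0.5000
    (1,7) via y @ 0.8198
    (1,8) via y @ 1.9745  # hit
  → r_2 = 1.9745
beam 3: φ=90°, α=210°
  direction (-0.8660, -0.5000); cell (2,6); t to first gridline: x 0.2887, y 0.5800 (then +1.1547 / +2.0000)
    (1,6) via x @ 0.2887
    (1,5) via y @ 0.5800
    (0,5) via x @ 1.4434  # hit
  → r_3 = 1.4434

ranges = [1.4200, 1.9745, 1.4434]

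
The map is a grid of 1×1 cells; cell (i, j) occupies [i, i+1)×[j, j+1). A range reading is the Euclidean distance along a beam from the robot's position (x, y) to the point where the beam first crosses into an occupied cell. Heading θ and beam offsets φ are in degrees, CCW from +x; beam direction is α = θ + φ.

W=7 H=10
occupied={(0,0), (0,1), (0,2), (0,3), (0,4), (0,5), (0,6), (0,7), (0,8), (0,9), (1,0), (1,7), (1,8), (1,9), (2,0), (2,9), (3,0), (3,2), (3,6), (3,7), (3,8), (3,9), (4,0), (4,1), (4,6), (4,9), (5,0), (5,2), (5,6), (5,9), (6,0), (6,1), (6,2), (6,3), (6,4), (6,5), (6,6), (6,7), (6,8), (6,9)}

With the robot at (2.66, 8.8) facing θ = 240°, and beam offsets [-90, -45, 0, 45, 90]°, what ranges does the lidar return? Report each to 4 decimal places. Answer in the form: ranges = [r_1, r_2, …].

beam 1: φ=-90°, α=150°
  direction (-0.8660, 0.5000); cell (2,8); t to first gridline: x 0.7621, y 0.4000 (then +1.1547 / +2.0000)
    (2,9) via y @ 0.4000  # hit
  → r_1 = 0.4000
beam 2: φ=-45°, α=195°
  direction (-0.9659, -0.2588); cell (2,8); t to first gridline: x 0.6833, y 3.0910 (then +1.0353 / +3.8637)
    (1,8) via x @ 0.6833  # hit
  → r_2 = 0.6833
beam 3: φ=0°, α=240°
  direction (-0.5000, -0.8660); cell (2,8); t to first gridline: x 1.3200, y 0.9238 (then +2.0000 / +1.1547)
    (2,7) via y @ 0.9238
    (1,7) via x @ 1.3200  # hit
  → r_3 = 1.3200
beam 4: φ=45°, α=285°
  direction (0.2588, -0.9659); cell (2,8); t to first gridline: x 1.3137, y 0.8282 (then +3.8637 / +1.0353)
    (2,7) via y @ 0.8282
    (3,7) via x @ 1.3137  # hit
  → r_4 = 1.3137
beam 5: φ=90°, α=330°
  direction (0.8660, -0.5000); cell (2,8); t to first gridline: x 0.3926, y 1.6000 (then +1.1547 / +2.0000)
    (3,8) via x @ 0.3926  # hit
  → r_5 = 0.3926

ranges = [0.4000, 0.6833, 1.3200, 1.3137, 0.3926]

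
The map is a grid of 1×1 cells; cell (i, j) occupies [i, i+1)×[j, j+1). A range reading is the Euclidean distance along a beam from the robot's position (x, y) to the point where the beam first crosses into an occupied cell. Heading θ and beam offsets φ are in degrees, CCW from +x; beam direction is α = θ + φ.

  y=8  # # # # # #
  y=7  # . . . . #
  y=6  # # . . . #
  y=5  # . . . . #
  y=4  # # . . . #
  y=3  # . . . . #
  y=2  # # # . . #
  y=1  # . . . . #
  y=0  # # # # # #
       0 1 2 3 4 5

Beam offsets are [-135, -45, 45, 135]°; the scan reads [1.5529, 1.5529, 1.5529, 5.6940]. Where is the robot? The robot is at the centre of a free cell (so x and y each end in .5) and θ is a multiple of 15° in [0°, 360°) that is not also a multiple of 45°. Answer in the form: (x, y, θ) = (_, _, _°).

(x, y, θ) = (3.5, 6.5, 150°)

The pose lattice has 24·16 = 384 candidates. Test each by forward raycasting.
  (3.5, 6.5, 75°): beam 1 = 3.0000 ≠ 1.5529 ✗
  (3.5, 1.5, 165°): beam 1 = 1.7321 ≠ 1.5529 ✗
  (2.5, 4.5, 75°): beam 1 = 4.0415 ≠ 1.5529 ✗
  (2.5, 5.5, 195°): beam 1 = 2.8868 ≠ 1.5529 ✗
  …
  (3.5, 6.5, 150°): r_1=1.5529, r_2=1.5529, r_3=1.5529, r_4=5.6940 — all match ✓
No second candidate reproduces the full scan.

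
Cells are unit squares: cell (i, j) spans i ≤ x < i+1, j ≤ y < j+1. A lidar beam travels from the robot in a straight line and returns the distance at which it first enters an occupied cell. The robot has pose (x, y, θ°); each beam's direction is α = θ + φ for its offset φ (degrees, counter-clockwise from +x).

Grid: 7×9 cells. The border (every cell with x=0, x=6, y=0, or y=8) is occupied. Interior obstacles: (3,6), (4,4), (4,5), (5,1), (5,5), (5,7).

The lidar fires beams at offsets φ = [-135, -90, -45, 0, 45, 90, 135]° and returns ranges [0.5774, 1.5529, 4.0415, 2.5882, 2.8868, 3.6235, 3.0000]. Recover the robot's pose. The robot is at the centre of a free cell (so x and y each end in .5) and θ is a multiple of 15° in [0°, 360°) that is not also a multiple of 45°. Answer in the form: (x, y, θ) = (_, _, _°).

Enumerate (i+0.5, j+0.5, θ) over the 29 free cells and 16 admissible headings. For each, cast all 7 beams and compare to the given ranges.
  (4.5, 3.5, 105°): beam 1 = 1.7321 ≠ 0.5774 ✗
  (1.5, 2.5, 30°): beam 1 = 1.5529 ≠ 0.5774 ✗
  (4.5, 3.5, 285°): beam 1 = 4.0415 ≠ 0.5774 ✗
  (2.5, 4.5, 330°): beam 1 = 1.5529 ≠ 0.5774 ✗
  …
  (3.5, 4.5, 165°): r_1=0.5774, r_2=1.5529, r_3=4.0415, r_4=2.5882, r_5=2.8868, r_6=3.6235, r_7=3.0000 — all match ✓
Only this pose fits every beam.

(x, y, θ) = (3.5, 4.5, 165°)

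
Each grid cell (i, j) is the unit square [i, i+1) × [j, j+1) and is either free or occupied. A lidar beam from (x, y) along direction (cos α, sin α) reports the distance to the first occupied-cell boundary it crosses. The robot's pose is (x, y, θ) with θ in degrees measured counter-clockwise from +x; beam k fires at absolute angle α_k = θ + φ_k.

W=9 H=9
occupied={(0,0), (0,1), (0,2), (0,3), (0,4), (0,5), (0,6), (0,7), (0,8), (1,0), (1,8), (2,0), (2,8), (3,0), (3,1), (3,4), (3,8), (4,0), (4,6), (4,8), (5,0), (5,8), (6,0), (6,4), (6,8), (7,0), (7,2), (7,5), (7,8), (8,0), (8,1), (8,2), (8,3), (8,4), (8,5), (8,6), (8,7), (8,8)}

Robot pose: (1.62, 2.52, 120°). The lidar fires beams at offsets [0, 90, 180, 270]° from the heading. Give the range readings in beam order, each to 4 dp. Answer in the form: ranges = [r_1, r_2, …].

beam 1: φ=0°, α=120°
  d=(-0.5000,0.8660)  start (1,2)  tX=1.2400 tY=0.5543  stride 1/|dx|=2.0000 1/|dy|=1.1547
    cross y-line → (1,3), t=0.5543
    cross x-line → (0,3), t=1.2400 (wall)
  → r_1 = 1.2400
beam 2: φ=90°, α=210°
  d=(-0.8660,-0.5000)  start (1,2)  tX=0.7159 tY=1.0400  stride 1/|dx|=1.1547 1/|dy|=2.0000
    cross x-line → (0,2), t=0.7159 (wall)
  → r_2 = 0.7159
beam 3: φ=180°, α=300°
  d=(0.5000,-0.8660)  start (1,2)  tX=0.7600 tY=0.6004  stride 1/|dx|=2.0000 1/|dy|=1.1547
    cross y-line → (1,1), t=0.6004
    cross x-line → (2,1), t=0.7600
    cross y-line → (2,0), t=1.7551 (wall)
  → r_3 = 1.7551
beam 4: φ=270°, α=30°
  d=(0.8660,0.5000)  start (1,2)  tX=0.4388 tY=0.9600  stride 1/|dx|=1.1547 1/|dy|=2.0000
    cross x-line → (2,2), t=0.4388
    cross y-line → (2,3), t=0.9600
    cross x-line → (3,3), t=1.5935
    cross x-line → (4,3), t=2.7482
    cross y-line → (4,4), t=2.9600
    cross x-line → (5,4), t=3.9029
    cross y-line → (5,5), t=4.9600
    cross x-line → (6,5), t=5.0576
    cross x-line → (7,5), t=6.2123 (wall)
  → r_4 = 6.2123

ranges = [1.2400, 0.7159, 1.7551, 6.2123]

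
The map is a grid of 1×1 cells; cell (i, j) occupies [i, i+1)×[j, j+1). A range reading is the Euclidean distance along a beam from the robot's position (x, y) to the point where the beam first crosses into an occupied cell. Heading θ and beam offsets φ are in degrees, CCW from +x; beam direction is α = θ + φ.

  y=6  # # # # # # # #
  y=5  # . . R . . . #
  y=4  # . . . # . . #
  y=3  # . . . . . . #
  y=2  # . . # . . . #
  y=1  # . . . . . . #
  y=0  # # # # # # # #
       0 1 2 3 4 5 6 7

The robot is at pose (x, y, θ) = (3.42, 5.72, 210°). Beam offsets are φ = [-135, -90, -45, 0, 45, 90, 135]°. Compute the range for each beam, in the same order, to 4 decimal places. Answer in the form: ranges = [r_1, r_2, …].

ranges = [0.2899, 0.3233, 1.0818, 2.7944, 4.8865, 1.1600, 3.7063]

beam 1: φ=-135°, α=75°
  dir = (cos 75°, sin 75°) = (0.2588, 0.9659); from cell (3,5)
  next x-line at t=2.2409, next y-line at t=0.2899; Δt_x=3.8637, Δt_y=1.0353
    y: enter (3,6) at t=0.2899 ← occupied
  → r_1 = 0.2899
beam 2: φ=-90°, α=120°
  dir = (cos 120°, sin 120°) = (-0.5000, 0.8660); from cell (3,5)
  next x-line at t=0.8400, next y-line at t=0.3233; Δt_x=2.0000, Δt_y=1.1547
    y: enter (3,6) at t=0.3233 ← occupied
  → r_2 = 0.3233
beam 3: φ=-45°, α=165°
  dir = (cos 165°, sin 165°) = (-0.9659, 0.2588); from cell (3,5)
  next x-line at t=0.4348, next y-line at t=1.0818; Δt_x=1.0353, Δt_y=3.8637
    x: enter (2,5) at t=0.4348
    y: enter (2,6) at t=1.0818 ← occupied
  → r_3 = 1.0818
beam 4: φ=0°, α=210°
  dir = (cos 210°, sin 210°) = (-0.8660, -0.5000); from cell (3,5)
  next x-line at t=0.4850, next y-line at t=1.4400; Δt_x=1.1547, Δt_y=2.0000
    x: enter (2,5) at t=0.4850
    y: enter (2,4) at t=1.4400
    x: enter (1,4) at t=1.6397
    x: enter (0,4) at t=2.7944 ← occupied
  → r_4 = 2.7944
beam 5: φ=45°, α=255°
  dir = (cos 255°, sin 255°) = (-0.2588, -0.9659); from cell (3,5)
  next x-line at t=1.6228, next y-line at t=0.7454; Δt_x=3.8637, Δt_y=1.0353
    y: enter (3,4) at t=0.7454
    x: enter (2,4) at t=1.6228
    y: enter (2,3) at t=1.7807
    y: enter (2,2) at t=2.8160
    y: enter (2,1) at t=3.8512
    y: enter (2,0) at t=4.8865 ← occupied
  → r_5 = 4.8865
beam 6: φ=90°, α=300°
  dir = (cos 300°, sin 300°) = (0.5000, -0.8660); from cell (3,5)
  next x-line at t=1.1600, next y-line at t=0.8314; Δt_x=2.0000, Δt_y=1.1547
    y: enter (3,4) at t=0.8314
    x: enter (4,4) at t=1.1600 ← occupied
  → r_6 = 1.1600
beam 7: φ=135°, α=345°
  dir = (cos 345°, sin 345°) = (0.9659, -0.2588); from cell (3,5)
  next x-line at t=0.6005, next y-line at t=2.7819; Δt_x=1.0353, Δt_y=3.8637
    x: enter (4,5) at t=0.6005
    x: enter (5,5) at t=1.6357
    x: enter (6,5) at t=2.6710
    y: enter (6,4) at t=2.7819
    x: enter (7,4) at t=3.7063 ← occupied
  → r_7 = 3.7063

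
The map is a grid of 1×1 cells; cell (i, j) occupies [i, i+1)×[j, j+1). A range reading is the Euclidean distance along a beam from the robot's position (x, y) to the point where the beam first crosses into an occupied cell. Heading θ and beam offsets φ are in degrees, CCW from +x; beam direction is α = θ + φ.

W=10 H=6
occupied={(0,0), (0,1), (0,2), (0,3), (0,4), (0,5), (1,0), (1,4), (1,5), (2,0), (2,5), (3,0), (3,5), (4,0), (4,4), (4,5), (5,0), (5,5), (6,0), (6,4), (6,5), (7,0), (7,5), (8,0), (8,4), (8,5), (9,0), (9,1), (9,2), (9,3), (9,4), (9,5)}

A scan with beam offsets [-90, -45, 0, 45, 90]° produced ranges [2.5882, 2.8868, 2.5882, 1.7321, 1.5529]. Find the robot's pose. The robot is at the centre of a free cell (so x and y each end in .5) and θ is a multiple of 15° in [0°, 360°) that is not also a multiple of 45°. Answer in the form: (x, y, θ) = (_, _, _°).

Candidates: 28 free-cell centres × 16 headings = 448 poses. Raycast each; keep the one whose scan matches to 4 dp.
  (5.5, 4.5, 105°): beam 1 = 0.5176 ≠ 2.5882 ✗
  (5.5, 3.5, 255°): beam 1 = 3.6235 ≠ 2.5882 ✗
  (4.5, 3.5, 105°): beam 1 = 1.9319 ≠ 2.5882 ✗
  (7.5, 1.5, 165°): beam 3 = 6.7293 ≠ 2.5882 ✗
  …
  (3.5, 2.5, 195°): r_1=2.5882, r_2=2.8868, r_3=2.5882, r_4=1.7321, r_5=1.5529 — all match ✓
Only this pose fits every beam.

(x, y, θ) = (3.5, 2.5, 195°)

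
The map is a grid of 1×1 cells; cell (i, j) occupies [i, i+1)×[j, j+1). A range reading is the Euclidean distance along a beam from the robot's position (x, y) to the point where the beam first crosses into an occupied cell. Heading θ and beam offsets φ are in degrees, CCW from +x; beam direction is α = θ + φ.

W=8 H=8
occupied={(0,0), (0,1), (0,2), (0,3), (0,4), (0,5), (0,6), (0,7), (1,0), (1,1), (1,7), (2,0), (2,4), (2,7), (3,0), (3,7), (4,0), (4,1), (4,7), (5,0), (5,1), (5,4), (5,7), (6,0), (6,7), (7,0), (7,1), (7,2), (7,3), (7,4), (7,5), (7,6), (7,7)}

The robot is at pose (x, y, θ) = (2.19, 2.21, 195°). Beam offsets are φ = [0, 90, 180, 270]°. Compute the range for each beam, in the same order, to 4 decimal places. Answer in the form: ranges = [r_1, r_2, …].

beam 1: φ=0°, α=195°
  dir = (cos 195°, sin 195°) = (-0.9659, -0.2588); from cell (2,2)
  next x-line at t=0.1967, next y-line at t=0.8114; Δt_x=1.0353, Δt_y=3.8637
    x: enter (1,2) at t=0.1967
    y: enter (1,1) at t=0.8114 ← occupied
  → r_1 = 0.8114
beam 2: φ=90°, α=285°
  dir = (cos 285°, sin 285°) = (0.2588, -0.9659); from cell (2,2)
  next x-line at t=3.1296, next y-line at t=0.2174; Δt_x=3.8637, Δt_y=1.0353
    y: enter (2,1) at t=0.2174
    y: enter (2,0) at t=1.2527 ← occupied
  → r_2 = 1.2527
beam 3: φ=180°, α=15°
  dir = (cos 15°, sin 15°) = (0.9659, 0.2588); from cell (2,2)
  next x-line at t=0.8386, next y-line at t=3.0523; Δt_x=1.0353, Δt_y=3.8637
    x: enter (3,2) at t=0.8386
    x: enter (4,2) at t=1.8738
    x: enter (5,2) at t=2.9091
    y: enter (5,3) at t=3.0523
    x: enter (6,3) at t=3.9444
    x: enter (7,3) at t=4.9797 ← occupied
  → r_3 = 4.9797
beam 4: φ=270°, α=105°
  dir = (cos 105°, sin 105°) = (-0.2588, 0.9659); from cell (2,2)
  next x-line at t=0.7341, next y-line at t=0.8179; Δt_x=3.8637, Δt_y=1.0353
    x: enter (1,2) at t=0.7341
    y: enter (1,3) at t=0.8179
    y: enter (1,4) at t=1.8531
    y: enter (1,5) at t=2.8884
    y: enter (1,6) at t=3.9237
    x: enter (0,6) at t=4.5978 ← occupied
  → r_4 = 4.5978

ranges = [0.8114, 1.2527, 4.9797, 4.5978]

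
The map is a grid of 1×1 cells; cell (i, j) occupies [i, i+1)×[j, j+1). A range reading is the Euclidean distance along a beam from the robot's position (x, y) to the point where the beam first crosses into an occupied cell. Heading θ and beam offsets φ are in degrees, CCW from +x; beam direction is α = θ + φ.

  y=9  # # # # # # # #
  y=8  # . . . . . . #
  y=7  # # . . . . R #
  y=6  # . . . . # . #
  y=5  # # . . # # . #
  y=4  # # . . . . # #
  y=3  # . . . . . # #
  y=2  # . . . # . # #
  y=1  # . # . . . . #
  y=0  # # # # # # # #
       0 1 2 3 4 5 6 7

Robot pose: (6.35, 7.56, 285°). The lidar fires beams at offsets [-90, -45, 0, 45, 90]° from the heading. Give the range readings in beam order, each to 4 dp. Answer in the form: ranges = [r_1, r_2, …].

beam 1: φ=-90°, α=195°
  cosα=-0.9659 sinα=-0.2588 | (6,7) | tMaxX 0.3623 tMaxY 2.1637 | tΔX 1.0353 tΔY 3.8637
    t=0.3623 [x] (5,7)
    t=1.3976 [x] (4,7)
    t=2.1637 [y] (4,6)
    t=2.4329 [x] (3,6)
    t=3.4682 [x] (2,6)
    t=4.5035 [x] (1,6)
    t=5.5387 [x] (0,6) — stop
  → r_1 = 5.5387
beam 2: φ=-45°, α=240°
  cosα=-0.5000 sinα=-0.8660 | (6,7) | tMaxX 0.7000 tMaxY 0.6466 | tΔX 2.0000 tΔY 1.1547
    t=0.6466 [y] (6,6)
    t=0.7000 [x] (5,6) — stop
  → r_2 = 0.7000
beam 3: φ=0°, α=285°
  cosα=0.2588 sinα=-0.9659 | (6,7) | tMaxX 2.5114 tMaxY 0.5798 | tΔX 3.8637 tΔY 1.0353
    t=0.5798 [y] (6,6)
    t=1.6150 [y] (6,5)
    t=2.5114 [x] (7,5) — stop
  → r_3 = 2.5114
beam 4: φ=45°, α=330°
  cosα=0.8660 sinα=-0.5000 | (6,7) | tMaxX 0.7506 tMaxY 1.1200 | tΔX 1.1547 tΔY 2.0000
    t=0.7506 [x] (7,7) — stop
  → r_4 = 0.7506
beam 5: φ=90°, α=15°
  cosα=0.9659 sinα=0.2588 | (6,7) | tMaxX 0.6729 tMaxY 1.7000 | tΔX 1.0353 tΔY 3.8637
    t=0.6729 [x] (7,7) — stop
  → r_5 = 0.6729

ranges = [5.5387, 0.7000, 2.5114, 0.7506, 0.6729]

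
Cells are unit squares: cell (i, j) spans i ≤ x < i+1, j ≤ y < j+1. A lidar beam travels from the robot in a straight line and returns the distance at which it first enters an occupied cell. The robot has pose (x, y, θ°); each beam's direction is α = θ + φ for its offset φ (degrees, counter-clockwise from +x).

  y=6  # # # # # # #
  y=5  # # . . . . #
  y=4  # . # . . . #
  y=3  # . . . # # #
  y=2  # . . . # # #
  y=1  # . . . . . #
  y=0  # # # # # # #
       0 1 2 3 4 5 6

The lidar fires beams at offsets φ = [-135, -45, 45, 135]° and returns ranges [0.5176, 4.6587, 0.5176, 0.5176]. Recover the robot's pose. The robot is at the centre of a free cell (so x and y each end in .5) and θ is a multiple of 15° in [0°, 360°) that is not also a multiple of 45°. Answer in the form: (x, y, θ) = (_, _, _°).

Enumerate (i+0.5, j+0.5, θ) over the 19 free cells and 16 admissible headings. For each, cast all 4 beams and compare to the given ranges.
  (2.5, 2.5, 15°): beam 1 = 1.7321 ≠ 0.5176 ✗
  (3.5, 3.5, 150°): beam 2 = 2.5882 ≠ 4.6587 ✗
  (4.5, 4.5, 15°): beam 1 = 0.5774 ≠ 0.5176 ✗
  (5.5, 4.5, 30°): beam 2 = 0.5176 ≠ 4.6587 ✗
  …
  (5.5, 1.5, 210°): r_1=0.5176, r_2=4.6587, r_3=0.5176, r_4=0.5176 — all match ✓
Only this pose fits every beam.

(x, y, θ) = (5.5, 1.5, 210°)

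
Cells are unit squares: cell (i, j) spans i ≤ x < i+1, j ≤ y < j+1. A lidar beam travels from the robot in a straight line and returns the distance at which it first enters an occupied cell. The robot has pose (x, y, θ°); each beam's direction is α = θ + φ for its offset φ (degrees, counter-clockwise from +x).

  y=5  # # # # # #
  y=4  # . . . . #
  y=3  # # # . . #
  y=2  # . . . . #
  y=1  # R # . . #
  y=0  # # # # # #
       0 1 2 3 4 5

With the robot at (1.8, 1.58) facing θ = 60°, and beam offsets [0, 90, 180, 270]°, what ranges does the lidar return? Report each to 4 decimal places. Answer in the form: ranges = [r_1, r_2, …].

ranges = [0.4000, 0.9238, 0.6697, 0.2309]

beam 1: φ=0°, α=60°
  dir = (cos 60°, sin 60°) = (0.5000, 0.8660); from cell (1,1)
  next x-line at t=0.4000, next y-line at t=0.4850; Δt_x=2.0000, Δt_y=1.1547
    x: enter (2,1) at t=0.4000 ← occupied
  → r_1 = 0.4000
beam 2: φ=90°, α=150°
  dir = (cos 150°, sin 150°) = (-0.8660, 0.5000); from cell (1,1)
  next x-line at t=0.9238, next y-line at t=0.8400; Δt_x=1.1547, Δt_y=2.0000
    y: enter (1,2) at t=0.8400
    x: enter (0,2) at t=0.9238 ← occupied
  → r_2 = 0.9238
beam 3: φ=180°, α=240°
  dir = (cos 240°, sin 240°) = (-0.5000, -0.8660); from cell (1,1)
  next x-line at t=1.6000, next y-line at t=0.6697; Δt_x=2.0000, Δt_y=1.1547
    y: enter (1,0) at t=0.6697 ← occupied
  → r_3 = 0.6697
beam 4: φ=270°, α=330°
  dir = (cos 330°, sin 330°) = (0.8660, -0.5000); from cell (1,1)
  next x-line at t=0.2309, next y-line at t=1.1600; Δt_x=1.1547, Δt_y=2.0000
    x: enter (2,1) at t=0.2309 ← occupied
  → r_4 = 0.2309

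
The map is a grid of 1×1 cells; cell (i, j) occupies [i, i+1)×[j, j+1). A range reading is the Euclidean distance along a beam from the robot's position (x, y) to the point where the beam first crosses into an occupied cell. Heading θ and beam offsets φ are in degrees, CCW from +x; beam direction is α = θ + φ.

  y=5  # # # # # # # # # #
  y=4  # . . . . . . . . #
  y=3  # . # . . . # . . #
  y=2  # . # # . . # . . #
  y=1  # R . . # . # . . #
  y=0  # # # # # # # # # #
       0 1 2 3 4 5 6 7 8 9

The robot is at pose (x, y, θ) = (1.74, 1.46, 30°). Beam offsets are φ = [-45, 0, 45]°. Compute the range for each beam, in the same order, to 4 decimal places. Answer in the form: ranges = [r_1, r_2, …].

ranges = [1.7773, 1.0800, 1.0046]

beam 1: φ=-45°, α=345°
  dir = (cos 345°, sin 345°) = (0.9659, -0.2588); from cell (1,1)
  next x-line at t=0.2692, next y-line at t=1.7773; Δt_x=1.0353, Δt_y=3.8637
    x: enter (2,1) at t=0.2692
    x: enter (3,1) at t=1.3044
    y: enter (3,0) at t=1.7773 ← occupied
  → r_1 = 1.7773
beam 2: φ=0°, α=30°
  dir = (cos 30°, sin 30°) = (0.8660, 0.5000); from cell (1,1)
  next x-line at t=0.3002, next y-line at t=1.0800; Δt_x=1.1547, Δt_y=2.0000
    x: enter (2,1) at t=0.3002
    y: enter (2,2) at t=1.0800 ← occupied
  → r_2 = 1.0800
beam 3: φ=45°, α=75°
  dir = (cos 75°, sin 75°) = (0.2588, 0.9659); from cell (1,1)
  next x-line at t=1.0046, next y-line at t=0.5590; Δt_x=3.8637, Δt_y=1.0353
    y: enter (1,2) at t=0.5590
    x: enter (2,2) at t=1.0046 ← occupied
  → r_3 = 1.0046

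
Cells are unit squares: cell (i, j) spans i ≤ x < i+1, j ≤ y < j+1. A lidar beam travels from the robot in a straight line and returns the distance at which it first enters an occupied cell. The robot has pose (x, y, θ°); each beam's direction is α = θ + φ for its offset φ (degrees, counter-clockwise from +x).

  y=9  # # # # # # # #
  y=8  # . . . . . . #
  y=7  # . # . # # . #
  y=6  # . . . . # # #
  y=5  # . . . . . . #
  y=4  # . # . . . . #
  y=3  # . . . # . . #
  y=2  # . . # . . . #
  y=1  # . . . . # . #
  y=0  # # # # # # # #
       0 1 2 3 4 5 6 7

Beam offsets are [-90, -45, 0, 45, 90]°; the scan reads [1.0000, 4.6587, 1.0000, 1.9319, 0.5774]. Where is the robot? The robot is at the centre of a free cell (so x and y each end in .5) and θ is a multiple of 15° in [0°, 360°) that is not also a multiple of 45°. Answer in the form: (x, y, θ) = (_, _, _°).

Candidates: 39 free-cell centres × 16 headings = 624 poses. Raycast each; keep the one whose scan matches to 4 dp.
  (5.5, 5.5, 150°): beam 1 = 0.5774 ≠ 1.0000 ✗
  (3.5, 7.5, 345°): beam 1 = 2.5882 ≠ 1.0000 ✗
  (1.5, 7.5, 210°): beam 2 = 0.5176 ≠ 4.6587 ✗
  (4.5, 8.5, 255°): beam 1 = 1.9319 ≠ 1.0000 ✗
  …
  (3.5, 8.5, 330°): r_1=1.0000, r_2=4.6587, r_3=1.0000, r_4=1.9319, r_5=0.5774 — all match ✓
Unique over the lattice → pose = (3.5, 8.5, 330°).

(x, y, θ) = (3.5, 8.5, 330°)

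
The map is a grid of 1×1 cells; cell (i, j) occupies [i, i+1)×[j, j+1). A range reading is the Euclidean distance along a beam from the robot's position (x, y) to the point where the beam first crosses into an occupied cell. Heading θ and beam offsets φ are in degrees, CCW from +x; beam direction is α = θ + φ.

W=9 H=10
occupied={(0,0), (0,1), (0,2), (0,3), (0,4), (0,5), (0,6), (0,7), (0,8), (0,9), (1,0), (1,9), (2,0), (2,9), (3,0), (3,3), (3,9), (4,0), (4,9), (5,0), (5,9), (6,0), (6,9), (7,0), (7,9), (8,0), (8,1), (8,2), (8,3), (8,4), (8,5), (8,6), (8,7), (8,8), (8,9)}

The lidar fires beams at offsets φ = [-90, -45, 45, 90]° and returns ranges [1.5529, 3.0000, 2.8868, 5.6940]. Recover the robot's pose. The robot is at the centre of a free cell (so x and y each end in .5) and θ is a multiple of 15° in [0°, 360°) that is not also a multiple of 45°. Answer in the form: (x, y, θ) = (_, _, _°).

(x, y, θ) = (6.5, 2.5, 105°)

Enumerate (i+0.5, j+0.5, θ) over the 55 free cells and 16 admissible headings. For each, cast all 4 beams and compare to the given ranges.
  (7.5, 1.5, 210°): beam 1 = 8.6603 ≠ 1.5529 ✗
  (6.5, 1.5, 345°): beam 1 = 0.5176 ≠ 1.5529 ✗
  (3.5, 8.5, 210°): beam 1 = 0.5774 ≠ 1.5529 ✗
  …
  (6.5, 2.5, 105°): r_1=1.5529, r_2=3.0000, r_3=2.8868, r_4=5.6940 — all match ✓
Unique over the lattice → pose = (6.5, 2.5, 105°).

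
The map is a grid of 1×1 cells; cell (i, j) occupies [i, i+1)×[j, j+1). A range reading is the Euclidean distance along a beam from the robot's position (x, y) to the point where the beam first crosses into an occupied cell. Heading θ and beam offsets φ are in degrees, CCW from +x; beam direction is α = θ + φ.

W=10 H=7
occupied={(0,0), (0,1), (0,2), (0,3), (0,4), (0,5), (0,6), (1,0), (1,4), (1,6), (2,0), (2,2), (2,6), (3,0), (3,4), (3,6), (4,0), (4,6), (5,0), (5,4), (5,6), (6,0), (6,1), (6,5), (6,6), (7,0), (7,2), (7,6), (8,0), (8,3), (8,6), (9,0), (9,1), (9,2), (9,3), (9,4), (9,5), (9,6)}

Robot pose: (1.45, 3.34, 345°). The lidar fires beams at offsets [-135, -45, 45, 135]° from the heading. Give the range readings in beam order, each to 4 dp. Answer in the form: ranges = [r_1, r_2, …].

beam 1: φ=-135°, α=210°
  dir = (cos 210°, sin 210°) = (-0.8660, -0.5000); from cell (1,3)
  next x-line at t=0.5196, next y-line at t=0.6800; Δt_x=1.1547, Δt_y=2.0000
    x: enter (0,3) at t=0.5196 ← occupied
  → r_1 = 0.5196
beam 2: φ=-45°, α=300°
  dir = (cos 300°, sin 300°) = (0.5000, -0.8660); from cell (1,3)
  next x-line at t=1.1000, next y-line at t=0.3926; Δt_x=2.0000, Δt_y=1.1547
    y: enter (1,2) at t=0.3926
    x: enter (2,2) at t=1.1000 ← occupied
  → r_2 = 1.1000
beam 3: φ=45°, α=30°
  dir = (cos 30°, sin 30°) = (0.8660, 0.5000); from cell (1,3)
  next x-line at t=0.6351, next y-line at t=1.3200; Δt_x=1.1547, Δt_y=2.0000
    x: enter (2,3) at t=0.6351
    y: enter (2,4) at t=1.3200
    x: enter (3,4) at t=1.7898 ← occupied
  → r_3 = 1.7898
beam 4: φ=135°, α=120°
  dir = (cos 120°, sin 120°) = (-0.5000, 0.8660); from cell (1,3)
  next x-line at t=0.9000, next y-line at t=0.7621; Δt_x=2.0000, Δt_y=1.1547
    y: enter (1,4) at t=0.7621 ← occupied
  → r_4 = 0.7621

ranges = [0.5196, 1.1000, 1.7898, 0.7621]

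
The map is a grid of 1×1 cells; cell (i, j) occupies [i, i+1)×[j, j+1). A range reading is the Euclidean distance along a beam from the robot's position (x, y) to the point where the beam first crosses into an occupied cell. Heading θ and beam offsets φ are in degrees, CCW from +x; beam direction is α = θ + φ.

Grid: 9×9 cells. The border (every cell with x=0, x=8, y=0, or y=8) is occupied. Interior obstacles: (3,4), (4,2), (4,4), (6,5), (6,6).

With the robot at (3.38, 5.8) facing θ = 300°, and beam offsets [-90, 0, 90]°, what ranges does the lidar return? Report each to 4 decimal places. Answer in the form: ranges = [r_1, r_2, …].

ranges = [2.7482, 0.9238, 4.4000]

beam 1: φ=-90°, α=210°
  cosα=-0.8660 sinα=-0.5000 | (3,5) | tMaxX 0.4388 tMaxY 1.6000 | tΔX 1.1547 tΔY 2.0000
    t=0.4388 [x] (2,5)
    t=1.5935 [x] (1,5)
    t=1.6000 [y] (1,4)
    t=2.7482 [x] (0,4) — stop
  → r_1 = 2.7482
beam 2: φ=0°, α=300°
  cosα=0.5000 sinα=-0.8660 | (3,5) | tMaxX 1.2400 tMaxY 0.9238 | tΔX 2.0000 tΔY 1.1547
    t=0.9238 [y] (3,4) — stop
  → r_2 = 0.9238
beam 3: φ=90°, α=30°
  cosα=0.8660 sinα=0.5000 | (3,5) | tMaxX 0.7159 tMaxY 0.4000 | tΔX 1.1547 tΔY 2.0000
    t=0.4000 [y] (3,6)
    t=0.7159 [x] (4,6)
    t=1.8706 [x] (5,6)
    t=2.4000 [y] (5,7)
    t=3.0253 [x] (6,7)
    t=4.1800 [x] (7,7)
    t=4.4000 [y] (7,8) — stop
  → r_3 = 4.4000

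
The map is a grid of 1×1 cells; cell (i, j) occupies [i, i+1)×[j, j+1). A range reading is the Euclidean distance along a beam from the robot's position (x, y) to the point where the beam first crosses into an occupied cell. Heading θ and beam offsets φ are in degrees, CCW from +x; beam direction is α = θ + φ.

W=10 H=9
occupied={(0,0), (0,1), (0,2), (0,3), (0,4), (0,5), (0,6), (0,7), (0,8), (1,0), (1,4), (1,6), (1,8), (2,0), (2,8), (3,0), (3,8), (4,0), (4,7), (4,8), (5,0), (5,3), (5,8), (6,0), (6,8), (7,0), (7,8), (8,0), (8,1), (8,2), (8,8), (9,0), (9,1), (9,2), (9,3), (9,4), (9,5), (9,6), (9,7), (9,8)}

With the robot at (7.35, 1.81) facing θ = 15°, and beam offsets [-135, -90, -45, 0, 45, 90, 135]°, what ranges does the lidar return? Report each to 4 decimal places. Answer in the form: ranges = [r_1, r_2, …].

ranges = [0.9353, 0.8386, 0.7506, 0.6729, 1.3000, 6.4084, 2.3800]

beam 1: φ=-135°, α=240°
  dir = (cos 240°, sin 240°) = (-0.5000, -0.8660); from cell (7,1)
  next x-line at t=0.7000, next y-line at t=0.9353; Δt_x=2.0000, Δt_y=1.1547
    x: enter (6,1) at t=0.7000
    y: enter (6,0) at t=0.9353 ← occupied
  → r_1 = 0.9353
beam 2: φ=-90°, α=285°
  dir = (cos 285°, sin 285°) = (0.2588, -0.9659); from cell (7,1)
  next x-line at t=2.5114, next y-line at t=0.8386; Δt_x=3.8637, Δt_y=1.0353
    y: enter (7,0) at t=0.8386 ← occupied
  → r_2 = 0.8386
beam 3: φ=-45°, α=330°
  dir = (cos 330°, sin 330°) = (0.8660, -0.5000); from cell (7,1)
  next x-line at t=0.7506, next y-line at t=1.6200; Δt_x=1.1547, Δt_y=2.0000
    x: enter (8,1) at t=0.7506 ← occupied
  → r_3 = 0.7506
beam 4: φ=0°, α=15°
  dir = (cos 15°, sin 15°) = (0.9659, 0.2588); from cell (7,1)
  next x-line at t=0.6729, next y-line at t=0.7341; Δt_x=1.0353, Δt_y=3.8637
    x: enter (8,1) at t=0.6729 ← occupied
  → r_4 = 0.6729
beam 5: φ=45°, α=60°
  dir = (cos 60°, sin 60°) = (0.5000, 0.8660); from cell (7,1)
  next x-line at t=1.3000, next y-line at t=0.2194; Δt_x=2.0000, Δt_y=1.1547
    y: enter (7,2) at t=0.2194
    x: enter (8,2) at t=1.3000 ← occupied
  → r_5 = 1.3000
beam 6: φ=90°, α=105°
  dir = (cos 105°, sin 105°) = (-0.2588, 0.9659); from cell (7,1)
  next x-line at t=1.3523, next y-line at t=0.1967; Δt_x=3.8637, Δt_y=1.0353
    y: enter (7,2) at t=0.1967
    y: enter (7,3) at t=1.2320
    x: enter (6,3) at t=1.3523
    y: enter (6,4) at t=2.2673
    y: enter (6,5) at t=3.3025
    y: enter (6,6) at t=4.3378
    x: enter (5,6) at t=5.2160
    y: enter (5,7) at t=5.3731
    y: enter (5,8) at t=6.4084 ← occupied
  → r_6 = 6.4084
beam 7: φ=135°, α=150°
  dir = (cos 150°, sin 150°) = (-0.8660, 0.5000); from cell (7,1)
  next x-line at t=0.4041, next y-line at t=0.3800; Δt_x=1.1547, Δt_y=2.0000
    y: enter (7,2) at t=0.3800
    x: enter (6,2) at t=0.4041
    x: enter (5,2) at t=1.5588
    y: enter (5,3) at t=2.3800 ← occupied
  → r_7 = 2.3800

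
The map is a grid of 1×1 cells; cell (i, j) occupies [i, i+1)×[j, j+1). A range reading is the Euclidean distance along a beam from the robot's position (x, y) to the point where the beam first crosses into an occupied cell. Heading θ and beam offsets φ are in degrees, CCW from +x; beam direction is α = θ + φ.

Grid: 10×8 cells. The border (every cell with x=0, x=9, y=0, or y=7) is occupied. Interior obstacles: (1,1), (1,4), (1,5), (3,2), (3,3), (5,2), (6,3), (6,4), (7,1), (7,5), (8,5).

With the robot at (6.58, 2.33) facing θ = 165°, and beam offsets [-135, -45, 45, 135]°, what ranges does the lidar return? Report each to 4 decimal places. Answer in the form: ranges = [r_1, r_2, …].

beam 1: φ=-135°, α=30°
  d=(0.8660,0.5000)  start (6,2)  tX=0.4850 tY=1.3400  stride 1/|dx|=1.1547 1/|dy|=2.0000
    cross x-line → (7,2), t=0.4850
    cross y-line → (7,3), t=1.3400
    cross x-line → (8,3), t=1.6397
    cross x-line → (9,3), t=2.7944 (wall)
  → r_1 = 2.7944
beam 2: φ=-45°, α=120°
  d=(-0.5000,0.8660)  start (6,2)  tX=1.1600 tY=0.7736  stride 1/|dx|=2.0000 1/|dy|=1.1547
    cross y-line → (6,3), t=0.7736 (wall)
  → r_2 = 0.7736
beam 3: φ=45°, α=210°
  d=(-0.8660,-0.5000)  start (6,2)  tX=0.6697 tY=0.6600  stride 1/|dx|=1.1547 1/|dy|=2.0000
    cross y-line → (6,1), t=0.6600
    cross x-line → (5,1), t=0.6697
    cross x-line → (4,1), t=1.8244
    cross y-line → (4,0), t=2.6600 (wall)
  → r_3 = 2.6600
beam 4: φ=135°, α=300°
  d=(0.5000,-0.8660)  start (6,2)  tX=0.8400 tY=0.3811  stride 1/|dx|=2.0000 1/|dy|=1.1547
    cross y-line → (6,1), t=0.3811
    cross x-line → (7,1), t=0.8400 (wall)
  → r_4 = 0.8400

ranges = [2.7944, 0.7736, 2.6600, 0.8400]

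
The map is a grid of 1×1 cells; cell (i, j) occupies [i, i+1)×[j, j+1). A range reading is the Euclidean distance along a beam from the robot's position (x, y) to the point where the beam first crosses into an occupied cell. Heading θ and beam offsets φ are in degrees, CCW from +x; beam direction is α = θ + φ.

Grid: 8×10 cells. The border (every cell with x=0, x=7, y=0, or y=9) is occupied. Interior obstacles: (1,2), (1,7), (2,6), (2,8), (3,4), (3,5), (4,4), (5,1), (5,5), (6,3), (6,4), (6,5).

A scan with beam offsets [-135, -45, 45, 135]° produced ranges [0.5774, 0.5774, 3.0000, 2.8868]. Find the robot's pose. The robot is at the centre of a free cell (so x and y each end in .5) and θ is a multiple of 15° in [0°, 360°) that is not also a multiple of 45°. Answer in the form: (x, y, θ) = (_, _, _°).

Candidates: 36 free-cell centres × 16 headings = 576 poses. Raycast each; keep the one whose scan matches to 4 dp.
  (6.5, 7.5, 105°): beam 2 = 1.0000 ≠ 0.5774 ✗
  (1.5, 3.5, 105°): beam 1 = 4.0415 ≠ 0.5774 ✗
  (4.5, 1.5, 120°): beam 1 = 0.5176 ≠ 0.5774 ✗
  (1.5, 5.5, 210°): beam 1 = 1.5529 ≠ 0.5774 ✗
  …
  (4.5, 1.5, 15°): r_1=0.5774, r_2=0.5774, r_3=3.0000, r_4=2.8868 — all match ✓
Only this pose fits every beam.

(x, y, θ) = (4.5, 1.5, 15°)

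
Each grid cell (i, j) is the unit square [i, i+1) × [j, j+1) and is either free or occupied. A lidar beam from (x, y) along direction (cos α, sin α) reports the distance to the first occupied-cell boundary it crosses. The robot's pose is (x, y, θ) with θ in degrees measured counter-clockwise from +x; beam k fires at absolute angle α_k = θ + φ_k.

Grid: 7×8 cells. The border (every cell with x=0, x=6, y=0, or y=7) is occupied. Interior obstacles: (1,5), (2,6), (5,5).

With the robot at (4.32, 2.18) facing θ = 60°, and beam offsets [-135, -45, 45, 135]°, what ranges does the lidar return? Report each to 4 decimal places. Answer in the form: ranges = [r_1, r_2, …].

ranges = [1.2216, 1.7393, 4.9900, 3.4371]

beam 1: φ=-135°, α=285°
  cosα=0.2588 sinα=-0.9659 | (4,2) | tMaxX 2.6273 tMaxY 0.1863 | tΔX 3.8637 tΔY 1.0353
    t=0.1863 [y] (4,1)
    t=1.2216 [y] (4,0) — stop
  → r_1 = 1.2216
beam 2: φ=-45°, α=15°
  cosα=0.9659 sinα=0.2588 | (4,2) | tMaxX 0.7040 tMaxY 3.1682 | tΔX 1.0353 tΔY 3.8637
    t=0.7040 [x] (5,2)
    t=1.7393 [x] (6,2) — stop
  → r_2 = 1.7393
beam 3: φ=45°, α=105°
  cosα=-0.2588 sinα=0.9659 | (4,2) | tMaxX 1.2364 tMaxY 0.8489 | tΔX 3.8637 tΔY 1.0353
    t=0.8489 [y] (4,3)
    t=1.2364 [x] (3,3)
    t=1.8842 [y] (3,4)
    t=2.9195 [y] (3,5)
    t=3.9548 [y] (3,6)
    t=4.9900 [y] (3,7) — stop
  → r_3 = 4.9900
beam 4: φ=135°, α=195°
  cosα=-0.9659 sinα=-0.2588 | (4,2) | tMaxX 0.3313 tMaxY 0.6955 | tΔX 1.0353 tΔY 3.8637
    t=0.3313 [x] (3,2)
    t=0.6955 [y] (3,1)
    t=1.3666 [x] (2,1)
    t=2.4018 [x] (1,1)
    t=3.4371 [x] (0,1) — stop
  → r_4 = 3.4371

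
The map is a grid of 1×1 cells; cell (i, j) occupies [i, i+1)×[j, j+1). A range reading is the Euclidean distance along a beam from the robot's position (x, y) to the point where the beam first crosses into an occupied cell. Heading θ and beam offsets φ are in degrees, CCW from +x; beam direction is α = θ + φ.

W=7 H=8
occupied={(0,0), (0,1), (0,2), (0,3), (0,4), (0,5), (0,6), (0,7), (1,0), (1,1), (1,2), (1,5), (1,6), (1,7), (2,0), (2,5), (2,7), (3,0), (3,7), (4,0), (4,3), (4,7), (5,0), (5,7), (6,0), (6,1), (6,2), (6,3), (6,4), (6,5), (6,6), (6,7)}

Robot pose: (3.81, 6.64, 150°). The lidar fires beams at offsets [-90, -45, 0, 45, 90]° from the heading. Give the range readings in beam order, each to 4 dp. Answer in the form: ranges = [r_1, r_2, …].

ranges = [0.4157, 0.3727, 0.7200, 1.8738, 1.6200]

beam 1: φ=-90°, α=60°
  dir = (cos 60°, sin 60°) = (0.5000, 0.8660); from cell (3,6)
  next x-line at t=0.3800, next y-line at t=0.4157; Δt_x=2.0000, Δt_y=1.1547
    x: enter (4,6) at t=0.3800
    y: enter (4,7) at t=0.4157 ← occupied
  → r_1 = 0.4157
beam 2: φ=-45°, α=105°
  dir = (cos 105°, sin 105°) = (-0.2588, 0.9659); from cell (3,6)
  next x-line at t=3.1296, next y-line at t=0.3727; Δt_x=3.8637, Δt_y=1.0353
    y: enter (3,7) at t=0.3727 ← occupied
  → r_2 = 0.3727
beam 3: φ=0°, α=150°
  dir = (cos 150°, sin 150°) = (-0.8660, 0.5000); from cell (3,6)
  next x-line at t=0.9353, next y-line at t=0.7200; Δt_x=1.1547, Δt_y=2.0000
    y: enter (3,7) at t=0.7200 ← occupied
  → r_3 = 0.7200
beam 4: φ=45°, α=195°
  dir = (cos 195°, sin 195°) = (-0.9659, -0.2588); from cell (3,6)
  next x-line at t=0.8386, next y-line at t=2.4728; Δt_x=1.0353, Δt_y=3.8637
    x: enter (2,6) at t=0.8386
    x: enter (1,6) at t=1.8738 ← occupied
  → r_4 = 1.8738
beam 5: φ=90°, α=240°
  dir = (cos 240°, sin 240°) = (-0.5000, -0.8660); from cell (3,6)
  next x-line at t=1.6200, next y-line at t=0.7390; Δt_x=2.0000, Δt_y=1.1547
    y: enter (3,5) at t=0.7390
    x: enter (2,5) at t=1.6200 ← occupied
  → r_5 = 1.6200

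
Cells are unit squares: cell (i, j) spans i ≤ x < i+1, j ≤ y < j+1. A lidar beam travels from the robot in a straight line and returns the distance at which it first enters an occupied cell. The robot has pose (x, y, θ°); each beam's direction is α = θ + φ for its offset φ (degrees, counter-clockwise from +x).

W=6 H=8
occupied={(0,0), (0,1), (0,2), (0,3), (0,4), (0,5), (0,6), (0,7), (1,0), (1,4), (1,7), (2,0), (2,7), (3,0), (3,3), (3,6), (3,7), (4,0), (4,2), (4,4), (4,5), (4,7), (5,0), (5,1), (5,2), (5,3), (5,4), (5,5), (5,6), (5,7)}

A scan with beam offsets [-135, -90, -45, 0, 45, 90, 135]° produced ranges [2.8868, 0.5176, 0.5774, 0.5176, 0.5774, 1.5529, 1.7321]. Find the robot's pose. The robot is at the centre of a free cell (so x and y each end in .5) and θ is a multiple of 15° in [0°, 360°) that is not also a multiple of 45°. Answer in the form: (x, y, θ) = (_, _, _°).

(x, y, θ) = (2.5, 6.5, 75°)

Candidates: 18 free-cell centres × 16 headings = 288 poses. Raycast each; keep the one whose scan matches to 4 dp.
  (1.5, 1.5, 255°): beam 1 = 1.0000 ≠ 2.8868 ✗
  (2.5, 6.5, 15°): beam 1 = 1.7321 ≠ 2.8868 ✗
  (2.5, 2.5, 285°): beam 1 = 1.7321 ≠ 2.8868 ✗
  (1.5, 6.5, 120°): beam 1 = 1.5529 ≠ 2.8868 ✗
  …
  (2.5, 6.5, 75°): r_1=2.8868, r_2=0.5176, r_3=0.5774, r_4=0.5176, r_5=0.5774, r_6=1.5529, r_7=1.7321 — all match ✓
Only this pose fits every beam.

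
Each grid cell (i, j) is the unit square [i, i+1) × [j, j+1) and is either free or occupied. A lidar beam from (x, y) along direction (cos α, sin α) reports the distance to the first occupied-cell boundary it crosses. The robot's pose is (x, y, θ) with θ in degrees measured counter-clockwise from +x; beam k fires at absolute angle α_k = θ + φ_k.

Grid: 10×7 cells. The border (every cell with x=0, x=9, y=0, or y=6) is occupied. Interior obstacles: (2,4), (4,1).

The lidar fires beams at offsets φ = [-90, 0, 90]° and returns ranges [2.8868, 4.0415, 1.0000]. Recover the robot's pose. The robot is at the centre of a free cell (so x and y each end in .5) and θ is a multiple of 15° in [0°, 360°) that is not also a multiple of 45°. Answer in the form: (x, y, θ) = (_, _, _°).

(x, y, θ) = (8.5, 3.5, 210°)

The pose lattice has 38·16 = 608 candidates. Test each by forward raycasting.
  (7.5, 3.5, 240°): beam 1 = 5.0000 ≠ 2.8868 ✗
  (7.5, 4.5, 30°): beam 1 = 3.0000 ≠ 2.8868 ✗
  (7.5, 5.5, 240°): beam 1 = 1.0000 ≠ 2.8868 ✗
  (2.5, 3.5, 60°): beam 1 = 5.0000 ≠ 2.8868 ✗
  …
  (8.5, 3.5, 210°): r_1=2.8868, r_2=4.0415, r_3=1.0000 — all match ✓
Only this pose fits every beam.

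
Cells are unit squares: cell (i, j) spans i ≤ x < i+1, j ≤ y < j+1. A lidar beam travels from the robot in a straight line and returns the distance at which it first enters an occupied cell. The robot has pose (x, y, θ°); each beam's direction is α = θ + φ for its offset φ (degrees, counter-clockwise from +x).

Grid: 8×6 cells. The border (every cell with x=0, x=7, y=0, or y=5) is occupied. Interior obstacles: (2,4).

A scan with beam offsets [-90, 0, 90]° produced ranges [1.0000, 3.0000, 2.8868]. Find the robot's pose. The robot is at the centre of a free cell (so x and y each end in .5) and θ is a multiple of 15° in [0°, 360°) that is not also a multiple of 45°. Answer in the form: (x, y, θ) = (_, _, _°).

(x, y, θ) = (6.5, 3.5, 150°)

The pose lattice has 23·16 = 368 candidates. Test each by forward raycasting.
  (1.5, 1.5, 210°): beam 2 = 0.5774 ≠ 3.0000 ✗
  (1.5, 3.5, 285°): beam 1 = 0.5176 ≠ 1.0000 ✗
  (4.5, 1.5, 30°): beam 1 = 0.5774 ≠ 1.0000 ✗
  (1.5, 3.5, 345°): beam 1 = 1.9319 ≠ 1.0000 ✗
  (1.5, 4.5, 330°): beam 2 = 0.5774 ≠ 3.0000 ✗
  …
  (6.5, 3.5, 150°): r_1=1.0000, r_2=3.0000, r_3=2.8868 — all match ✓
Only this pose fits every beam.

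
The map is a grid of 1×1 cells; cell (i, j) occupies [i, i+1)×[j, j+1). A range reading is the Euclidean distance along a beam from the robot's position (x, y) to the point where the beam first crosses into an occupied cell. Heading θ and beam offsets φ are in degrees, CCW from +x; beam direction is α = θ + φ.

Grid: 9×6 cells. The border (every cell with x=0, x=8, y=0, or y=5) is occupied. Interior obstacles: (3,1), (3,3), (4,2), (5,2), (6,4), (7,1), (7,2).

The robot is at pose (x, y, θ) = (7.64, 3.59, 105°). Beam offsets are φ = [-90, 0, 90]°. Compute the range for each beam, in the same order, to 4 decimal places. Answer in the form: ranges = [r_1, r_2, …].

beam 1: φ=-90°, α=15°
  cosα=0.9659 sinα=0.2588 | (7,3) | tMaxX 0.3727 tMaxY 1.5841 | tΔX 1.0353 tΔY 3.8637
    t=0.3727 [x] (8,3) — stop
  → r_1 = 0.3727
beam 2: φ=0°, α=105°
  cosα=-0.2588 sinα=0.9659 | (7,3) | tMaxX 2.4728 tMaxY 0.4245 | tΔX 3.8637 tΔY 1.0353
    t=0.4245 [y] (7,4)
    t=1.4597 [y] (7,5) — stop
  → r_2 = 1.4597
beam 3: φ=90°, α=195°
  cosα=-0.9659 sinα=-0.2588 | (7,3) | tMaxX 0.6626 tMaxY 2.2796 | tΔX 1.0353 tΔY 3.8637
    t=0.6626 [x] (6,3)
    t=1.6979 [x] (5,3)
    t=2.2796 [y] (5,2) — stop
  → r_3 = 2.2796

ranges = [0.3727, 1.4597, 2.2796]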